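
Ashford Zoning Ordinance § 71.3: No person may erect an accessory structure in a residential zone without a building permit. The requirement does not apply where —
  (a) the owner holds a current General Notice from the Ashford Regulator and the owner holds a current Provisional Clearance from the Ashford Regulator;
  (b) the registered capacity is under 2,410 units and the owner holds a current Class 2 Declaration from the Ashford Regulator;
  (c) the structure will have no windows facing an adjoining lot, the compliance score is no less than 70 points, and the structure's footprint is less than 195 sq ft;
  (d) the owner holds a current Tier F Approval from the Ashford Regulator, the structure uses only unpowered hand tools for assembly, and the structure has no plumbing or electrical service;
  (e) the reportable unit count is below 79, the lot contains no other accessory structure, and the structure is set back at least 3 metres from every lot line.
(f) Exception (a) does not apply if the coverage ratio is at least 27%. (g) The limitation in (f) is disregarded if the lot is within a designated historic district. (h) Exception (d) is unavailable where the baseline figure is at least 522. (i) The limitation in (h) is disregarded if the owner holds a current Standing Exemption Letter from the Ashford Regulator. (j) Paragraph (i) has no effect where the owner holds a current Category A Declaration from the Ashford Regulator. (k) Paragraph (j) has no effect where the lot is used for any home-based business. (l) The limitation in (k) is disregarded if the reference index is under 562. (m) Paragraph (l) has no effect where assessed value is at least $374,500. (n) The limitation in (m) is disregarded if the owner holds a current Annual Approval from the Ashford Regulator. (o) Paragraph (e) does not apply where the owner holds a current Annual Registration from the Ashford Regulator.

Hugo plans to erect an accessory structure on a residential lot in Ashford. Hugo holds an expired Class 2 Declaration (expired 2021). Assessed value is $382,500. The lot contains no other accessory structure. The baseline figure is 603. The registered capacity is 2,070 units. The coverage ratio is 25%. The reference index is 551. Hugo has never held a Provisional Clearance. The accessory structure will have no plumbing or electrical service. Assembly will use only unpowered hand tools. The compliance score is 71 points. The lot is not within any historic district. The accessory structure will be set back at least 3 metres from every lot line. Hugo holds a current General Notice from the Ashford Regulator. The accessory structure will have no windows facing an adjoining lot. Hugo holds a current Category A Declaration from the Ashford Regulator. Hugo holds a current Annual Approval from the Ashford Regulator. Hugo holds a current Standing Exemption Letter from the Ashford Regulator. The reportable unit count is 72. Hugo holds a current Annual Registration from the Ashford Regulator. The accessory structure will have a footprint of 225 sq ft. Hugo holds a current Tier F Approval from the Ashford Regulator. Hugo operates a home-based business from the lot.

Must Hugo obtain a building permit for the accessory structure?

Exception (a) requires that the owner holds a current Provisional Clearance from the Ashford Regulator; but the Provisional Clearance is not current, so (a) is unavailable.
Exception (b) fails — there is no Class 2 Declaration in force.
Exception (c) fails — the structure's footprint is 225 sq ft, not less than 195 sq ft.
Exception (d): a current Tier F Approval is held; assembly uses only hand tools; there is no plumbing or electrical service — every condition holds. But: (h) operates against (d): the baseline figure is 603, meeting the 522 threshold. (i) would limit (h) — a current Standing Exemption Letter is held — but (j) sets (i) aside: (j) is triggered — a current Category A Declaration is held. (k) would limit (j) — a home-based business operates on the lot — but (l) sets (k) aside: (l) operates against (k): the reference index is 551, under the 562 limit. (m) would limit (l) — assessed value is $382,500, meeting the $374,500 threshold — but (n) sets (m) aside: (n) applies — a current Annual Approval is held. (d) is therefore removed.
Exception (e): the reportable unit count is 72, below the 79 limit; the lot has no other accessory structure; the setback is at least 3 m on every side — every condition holds. But: (o) operates against (e): a current Annual Registration is held. (e) is therefore removed.
None of the exceptions is available; § 71.3 applies in full.

Yes — Hugo must obtain a building permit.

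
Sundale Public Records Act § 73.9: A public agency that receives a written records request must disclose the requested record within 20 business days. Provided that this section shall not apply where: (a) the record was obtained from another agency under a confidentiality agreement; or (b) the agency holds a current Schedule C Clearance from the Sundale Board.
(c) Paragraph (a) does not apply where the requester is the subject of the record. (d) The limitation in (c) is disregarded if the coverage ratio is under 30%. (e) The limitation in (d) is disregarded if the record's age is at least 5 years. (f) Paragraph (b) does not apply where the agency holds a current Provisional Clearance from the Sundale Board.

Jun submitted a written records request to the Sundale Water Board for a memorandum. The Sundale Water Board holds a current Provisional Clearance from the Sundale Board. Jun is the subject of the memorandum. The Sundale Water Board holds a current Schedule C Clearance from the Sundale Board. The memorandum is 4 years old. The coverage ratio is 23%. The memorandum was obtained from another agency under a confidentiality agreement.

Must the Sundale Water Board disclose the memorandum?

No — exception (a) applies; the Sundale Water Board is not required to disclose the memorandum.

All of (a)'s requirements are met (the memorandum was obtained under a confidentiality agreement). As to paragraphs (c)–(e): (c) would limit (a) — Jun is the subject of the memorandum — but (d) sets (c) aside: (d) applies — the coverage ratio is 23%, under the 30% limit. (e), which would lift (d), is inapplicable — the record's age is 4 years, short of 5 years. (a) remains available.
All of (b)'s requirements are met (a current Schedule C Clearance is held). But: (f) is engaged — a current Provisional Clearance is held. Exception (b) does not apply.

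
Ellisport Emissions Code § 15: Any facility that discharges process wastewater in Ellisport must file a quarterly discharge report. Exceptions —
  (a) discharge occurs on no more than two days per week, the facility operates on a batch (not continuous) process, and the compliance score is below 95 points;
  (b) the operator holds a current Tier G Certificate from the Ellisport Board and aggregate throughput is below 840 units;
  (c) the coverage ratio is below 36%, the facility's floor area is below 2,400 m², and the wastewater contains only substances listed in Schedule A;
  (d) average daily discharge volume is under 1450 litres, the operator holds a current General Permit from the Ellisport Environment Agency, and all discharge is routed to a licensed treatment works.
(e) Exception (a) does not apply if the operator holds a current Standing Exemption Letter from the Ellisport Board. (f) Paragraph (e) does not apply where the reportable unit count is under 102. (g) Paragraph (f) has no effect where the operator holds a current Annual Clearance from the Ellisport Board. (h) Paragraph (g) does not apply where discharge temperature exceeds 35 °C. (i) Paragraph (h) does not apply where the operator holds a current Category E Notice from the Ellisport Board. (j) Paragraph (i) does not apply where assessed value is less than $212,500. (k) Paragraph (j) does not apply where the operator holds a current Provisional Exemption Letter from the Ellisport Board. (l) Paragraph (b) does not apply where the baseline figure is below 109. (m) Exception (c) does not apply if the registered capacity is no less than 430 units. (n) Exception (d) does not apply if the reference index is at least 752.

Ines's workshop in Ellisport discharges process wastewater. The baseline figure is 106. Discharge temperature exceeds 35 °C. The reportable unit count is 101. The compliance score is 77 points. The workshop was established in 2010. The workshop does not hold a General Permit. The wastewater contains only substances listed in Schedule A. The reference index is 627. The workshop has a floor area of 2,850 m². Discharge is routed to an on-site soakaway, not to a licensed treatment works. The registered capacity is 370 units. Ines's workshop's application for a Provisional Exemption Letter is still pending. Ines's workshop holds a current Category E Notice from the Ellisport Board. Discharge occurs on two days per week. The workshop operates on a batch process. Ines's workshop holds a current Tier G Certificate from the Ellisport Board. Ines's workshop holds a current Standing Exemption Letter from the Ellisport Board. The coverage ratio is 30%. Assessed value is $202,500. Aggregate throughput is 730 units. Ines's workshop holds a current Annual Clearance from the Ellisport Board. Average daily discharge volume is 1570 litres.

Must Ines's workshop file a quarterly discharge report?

Exception (a) is satisfied on its face — discharge occurs on no more than two days per week; the facility operates on a batch process; the compliance score is 77 points, below the 95 points limit. Considering the limiting provisions: (e) is triggered (a current Standing Exemption Letter is held), but is itself disapplied by (f): (f) operates — the reportable unit count is 101, under the 102 limit. (g) would limit (f) — a current Annual Clearance is held — but (h) sets (g) aside: (h) operates against (g): discharge temperature exceeds 35 °C. (i) applies (a current Category E Notice is held), but is overridden by (j): (j) operates against (i): assessed value is $202,500, less than the $212,500 limit. (k), which would lift (j), does not operate here — no current Provisional Exemption Letter is held. (a) remains available.
Exception (b)'s conditions are all satisfied: a current Tier G Certificate is held; aggregate throughput is 730 units, below the 840 units limit. However, paragraph (l) must be considered: (l) operates against (b): the baseline figure is 106, below the 109 limit. Exception (b) does not apply.
Exception (c) does not apply: the facility's floor area is 2,850 m², not below 2,400 m².
Exception (d) fails — average daily discharge volume is 1570 litres, not under 1450 litres.

No — exception (a) applies; Ines's workshop is not required to file a quarterly discharge report.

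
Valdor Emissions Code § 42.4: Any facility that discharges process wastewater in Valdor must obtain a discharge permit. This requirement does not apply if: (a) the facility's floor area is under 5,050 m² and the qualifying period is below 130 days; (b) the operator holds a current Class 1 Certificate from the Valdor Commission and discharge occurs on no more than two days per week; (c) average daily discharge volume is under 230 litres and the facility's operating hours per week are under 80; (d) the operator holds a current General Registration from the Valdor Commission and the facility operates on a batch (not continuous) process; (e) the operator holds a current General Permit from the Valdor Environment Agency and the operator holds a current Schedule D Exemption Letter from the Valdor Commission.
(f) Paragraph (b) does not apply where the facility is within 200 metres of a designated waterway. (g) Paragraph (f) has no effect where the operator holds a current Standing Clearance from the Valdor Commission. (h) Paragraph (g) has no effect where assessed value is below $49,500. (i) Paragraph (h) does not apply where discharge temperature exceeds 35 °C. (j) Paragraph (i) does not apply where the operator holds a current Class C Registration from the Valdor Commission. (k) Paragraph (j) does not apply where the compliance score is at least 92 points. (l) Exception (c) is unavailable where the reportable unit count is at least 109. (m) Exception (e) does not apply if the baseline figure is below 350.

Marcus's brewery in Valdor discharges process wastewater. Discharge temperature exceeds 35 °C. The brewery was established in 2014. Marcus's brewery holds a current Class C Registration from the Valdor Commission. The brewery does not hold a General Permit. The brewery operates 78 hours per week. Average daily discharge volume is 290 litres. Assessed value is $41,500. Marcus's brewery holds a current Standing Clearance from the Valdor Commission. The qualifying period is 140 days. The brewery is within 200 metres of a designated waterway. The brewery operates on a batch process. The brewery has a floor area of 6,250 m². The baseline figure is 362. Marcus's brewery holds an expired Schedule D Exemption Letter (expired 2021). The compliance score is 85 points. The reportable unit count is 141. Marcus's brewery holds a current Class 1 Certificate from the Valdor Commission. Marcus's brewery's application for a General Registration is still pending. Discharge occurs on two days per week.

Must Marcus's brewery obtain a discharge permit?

Yes — Marcus's brewery must obtain a discharge permit.

Exception (a) requires that the facility's floor area is under 5,050 m²; but the facility's floor area is 6,250 m², not under 5,050 m², so (a) is unavailable.
All of (b)'s requirements are met (a current Class 1 Certificate is held; discharge occurs on no more than two days per week). But applying paragraphs (f)–(k): (f) operates against (b): the brewery is within 200 m of a designated waterway. (g) operates (a current Standing Clearance is held), but is overridden by (h): (h) operates against (g): assessed value is $41,500, below the $49,500 limit. (i) would limit (h) — discharge temperature exceeds 35 °C — but (j) sets (i) aside: (j) operates — a current Class C Registration is held. (k), which would lift (j), is not triggered — the compliance score is 85 points, short of 92 points. Exception (b) does not apply.
Exception (c) requires that average daily discharge volume is under 230 litres; but average daily discharge volume is 290 litres, not under 230 litres, so (c) is unavailable.
Exception (d) fails — there is no General Registration in force.
Exception (e) does not apply: no General Permit is held.
No exception displaces § 42.4.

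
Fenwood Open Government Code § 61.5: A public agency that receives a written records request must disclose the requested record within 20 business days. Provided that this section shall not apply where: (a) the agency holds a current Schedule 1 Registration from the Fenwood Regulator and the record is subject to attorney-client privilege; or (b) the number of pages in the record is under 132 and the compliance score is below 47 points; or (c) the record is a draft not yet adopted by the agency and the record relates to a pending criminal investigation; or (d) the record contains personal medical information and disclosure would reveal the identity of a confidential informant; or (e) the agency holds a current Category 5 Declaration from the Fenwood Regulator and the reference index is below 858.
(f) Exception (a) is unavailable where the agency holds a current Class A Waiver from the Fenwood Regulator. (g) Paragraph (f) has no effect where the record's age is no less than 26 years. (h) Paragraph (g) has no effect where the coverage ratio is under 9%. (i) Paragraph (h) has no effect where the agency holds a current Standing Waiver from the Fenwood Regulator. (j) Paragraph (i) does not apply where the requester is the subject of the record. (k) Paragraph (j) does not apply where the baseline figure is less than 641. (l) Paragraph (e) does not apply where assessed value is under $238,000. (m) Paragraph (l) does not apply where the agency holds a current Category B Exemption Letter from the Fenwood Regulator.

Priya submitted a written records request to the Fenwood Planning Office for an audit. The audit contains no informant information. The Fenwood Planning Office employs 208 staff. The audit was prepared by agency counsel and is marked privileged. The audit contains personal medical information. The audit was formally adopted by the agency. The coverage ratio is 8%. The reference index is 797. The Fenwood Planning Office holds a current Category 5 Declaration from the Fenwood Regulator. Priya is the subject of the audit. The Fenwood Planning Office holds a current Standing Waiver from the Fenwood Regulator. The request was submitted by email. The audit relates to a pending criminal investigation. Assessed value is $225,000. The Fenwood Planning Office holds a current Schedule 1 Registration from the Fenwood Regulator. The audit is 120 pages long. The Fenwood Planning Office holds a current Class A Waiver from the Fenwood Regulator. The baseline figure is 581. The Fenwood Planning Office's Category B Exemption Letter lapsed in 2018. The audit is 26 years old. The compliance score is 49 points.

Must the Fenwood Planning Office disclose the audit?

Exception (a): a current Schedule 1 Registration is held; the audit is privileged — every condition holds. Under paragraphs (f)–(k): (f) would limit (a) — a current Class A Waiver is held — but (g) sets (f) aside: (g) is triggered — the record's age is 26 years, meeting the 26 years threshold. (h) would limit (g) — the coverage ratio is 8%, under the 9% limit — but (i) sets (h) aside: (i) is engaged — a current Standing Waiver is held. (j) is triggered (Priya is the subject of the audit), but is set aside by (k): (k) operates against (j): the baseline figure is 581, less than the 641 limit. So (a) applies.
Exception (b) requires that the compliance score is below 47 points; but the compliance score is 49 points, not below 47 points, so (b) is unavailable.
Exception (c) requires that the record is a draft not yet adopted by the agency; but the audit has been formally adopted, so (c) is unavailable.
Exception (d) fails — the audit contains no informant information.
All of (e)'s requirements are met (a current Category 5 Declaration is held; the reference index is 797, below the 858 limit). But applying paragraphs (l)–(m): (l) operates — assessed value is $225,000, under the $238,000 limit. (m) is inapplicable (the Category B Exemption Letter is not current), so (l) stands. So (e) is unavailable.

No — exception (a) applies; the Fenwood Planning Office is not required to disclose the audit.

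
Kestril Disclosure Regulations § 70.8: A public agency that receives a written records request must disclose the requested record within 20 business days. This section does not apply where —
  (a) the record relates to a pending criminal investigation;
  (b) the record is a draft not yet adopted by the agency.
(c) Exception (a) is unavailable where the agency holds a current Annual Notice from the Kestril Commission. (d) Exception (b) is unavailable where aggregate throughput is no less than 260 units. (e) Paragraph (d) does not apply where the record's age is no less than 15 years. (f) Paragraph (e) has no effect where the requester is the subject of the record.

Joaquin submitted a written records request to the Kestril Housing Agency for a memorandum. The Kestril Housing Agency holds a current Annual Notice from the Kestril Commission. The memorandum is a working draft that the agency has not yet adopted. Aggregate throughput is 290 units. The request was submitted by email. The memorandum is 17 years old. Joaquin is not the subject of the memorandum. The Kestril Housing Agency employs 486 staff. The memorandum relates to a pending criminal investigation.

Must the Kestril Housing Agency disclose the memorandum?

Exception (a) is satisfied on its face — the memorandum relates to a pending investigation. But: (c) operates against (a): a current Annual Notice is held. Exception (a) does not apply.
All of (b)'s requirements are met (the memorandum is an unadopted draft). Applying paragraphs (d)–(f): (d) is triggered (aggregate throughput is 290 units, meeting the 260 units threshold), but yields to (e): (e) operates against (d): the record's age is 17 years, meeting the 15 years threshold. (f), which would lift (e), is inapplicable — Joaquin is not the subject of the memorandum. So (b) applies.

No — exception (b) applies; the Kestril Housing Agency is not required to disclose the memorandum.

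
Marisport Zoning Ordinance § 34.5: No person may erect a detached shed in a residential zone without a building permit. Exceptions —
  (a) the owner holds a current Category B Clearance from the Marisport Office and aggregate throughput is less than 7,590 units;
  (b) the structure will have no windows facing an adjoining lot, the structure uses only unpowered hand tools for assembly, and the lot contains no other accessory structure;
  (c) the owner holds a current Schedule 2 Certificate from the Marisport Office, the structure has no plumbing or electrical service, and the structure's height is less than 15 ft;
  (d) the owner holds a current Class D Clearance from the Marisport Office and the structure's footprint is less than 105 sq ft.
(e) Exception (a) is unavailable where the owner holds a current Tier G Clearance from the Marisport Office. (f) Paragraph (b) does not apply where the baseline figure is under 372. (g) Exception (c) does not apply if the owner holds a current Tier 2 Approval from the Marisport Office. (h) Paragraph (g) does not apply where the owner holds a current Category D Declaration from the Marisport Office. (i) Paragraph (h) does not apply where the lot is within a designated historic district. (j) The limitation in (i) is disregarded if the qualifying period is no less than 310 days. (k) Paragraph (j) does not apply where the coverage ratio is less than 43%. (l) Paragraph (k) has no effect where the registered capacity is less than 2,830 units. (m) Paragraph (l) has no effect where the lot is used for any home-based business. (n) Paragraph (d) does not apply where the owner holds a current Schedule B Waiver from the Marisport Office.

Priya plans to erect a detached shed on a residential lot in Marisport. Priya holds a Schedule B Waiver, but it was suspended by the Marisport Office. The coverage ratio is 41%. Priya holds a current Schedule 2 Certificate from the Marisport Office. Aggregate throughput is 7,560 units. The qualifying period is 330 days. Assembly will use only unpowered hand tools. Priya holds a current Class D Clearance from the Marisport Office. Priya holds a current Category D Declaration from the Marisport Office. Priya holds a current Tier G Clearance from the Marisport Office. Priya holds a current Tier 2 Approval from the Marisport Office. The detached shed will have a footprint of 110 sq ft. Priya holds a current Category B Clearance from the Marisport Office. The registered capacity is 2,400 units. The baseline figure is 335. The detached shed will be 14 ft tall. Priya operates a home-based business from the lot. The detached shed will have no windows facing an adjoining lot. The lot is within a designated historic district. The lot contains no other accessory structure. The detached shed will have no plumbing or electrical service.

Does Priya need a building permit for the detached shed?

Exception (a)'s conditions are all satisfied: a current Category B Clearance is held; aggregate throughput is 7,560 units, less than the 7,590 units limit. But: (e) operates — a current Tier G Clearance is held. So (a) is unavailable.
All of (b)'s requirements are met (no windows face an adjoining lot; assembly uses only hand tools; the lot has no other accessory structure). Turning to paragraph (f): (f) operates — the baseline figure is 335, under the 372 limit. (b) is therefore removed.
All of (c)'s requirements are met (a current Schedule 2 Certificate is held; there is no plumbing or electrical service; the structure's height is 14 ft, less than the 15 ft limit). But applying paragraphs (g)–(m): (g) operates against (c): a current Tier 2 Approval is held. (h) operates (a current Category D Declaration is held), but is itself disapplied by (i): (i) operates against (h): the lot is in a historic district. (j) would limit (i) — the qualifying period is 330 days, meeting the 310 days threshold — but (k) sets (j) aside: (k) operates against (j): the coverage ratio is 41%, less than the 43% limit. (l) would limit (k) — the registered capacity is 2,400 units, less than the 2,830 units limit — but (m) sets (l) aside: (m) operates against (l): a home-based business operates on the lot. (c) is therefore removed.
Exception (d) fails — the structure's footprint is 110 sq ft, not less than 105 sq ft.
Every exception is unavailable, so the rule governs.

Yes — Priya must obtain a building permit.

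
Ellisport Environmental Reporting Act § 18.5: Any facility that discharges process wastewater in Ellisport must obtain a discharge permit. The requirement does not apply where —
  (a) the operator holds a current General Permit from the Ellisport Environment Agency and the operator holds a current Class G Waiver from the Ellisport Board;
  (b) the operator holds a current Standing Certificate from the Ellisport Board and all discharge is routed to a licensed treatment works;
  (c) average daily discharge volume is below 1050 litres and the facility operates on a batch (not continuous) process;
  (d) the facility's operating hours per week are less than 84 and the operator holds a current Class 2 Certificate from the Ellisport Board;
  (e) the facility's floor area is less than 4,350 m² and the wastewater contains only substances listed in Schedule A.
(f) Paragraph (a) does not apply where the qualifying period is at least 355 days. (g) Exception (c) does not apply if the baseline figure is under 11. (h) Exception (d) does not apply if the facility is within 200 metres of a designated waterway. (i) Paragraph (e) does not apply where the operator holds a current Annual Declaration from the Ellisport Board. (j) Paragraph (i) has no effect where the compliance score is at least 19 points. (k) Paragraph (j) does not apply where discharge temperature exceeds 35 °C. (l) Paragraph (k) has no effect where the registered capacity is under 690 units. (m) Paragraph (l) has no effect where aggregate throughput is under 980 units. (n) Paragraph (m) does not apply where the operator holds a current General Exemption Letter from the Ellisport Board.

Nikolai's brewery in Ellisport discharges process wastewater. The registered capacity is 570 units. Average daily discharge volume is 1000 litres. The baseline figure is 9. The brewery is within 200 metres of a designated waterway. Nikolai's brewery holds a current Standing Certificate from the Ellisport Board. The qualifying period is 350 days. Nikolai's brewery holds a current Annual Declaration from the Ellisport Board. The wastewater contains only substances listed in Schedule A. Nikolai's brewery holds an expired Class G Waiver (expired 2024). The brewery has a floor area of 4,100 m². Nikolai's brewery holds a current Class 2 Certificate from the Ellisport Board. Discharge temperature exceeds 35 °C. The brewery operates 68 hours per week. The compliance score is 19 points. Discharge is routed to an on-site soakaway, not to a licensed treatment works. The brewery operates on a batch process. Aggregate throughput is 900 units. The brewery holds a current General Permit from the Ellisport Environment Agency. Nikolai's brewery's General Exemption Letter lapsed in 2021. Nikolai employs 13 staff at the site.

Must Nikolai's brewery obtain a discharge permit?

Exception (a) requires that the operator holds a current Class G Waiver from the Ellisport Board; but the Class G Waiver is not current, so (a) is unavailable.
Exception (b) does not apply: discharge is not routed to a licensed treatment works.
All of (c)'s requirements are met (average daily discharge volume is 1000 litres, below the 1050 litres limit; the facility operates on a batch process). But applying paragraph (g): (g) applies — the baseline figure is 9, under the 11 limit. Exception (c) does not apply.
Exception (d) is satisfied on its face — the facility's operating hours per week are 68, less than the 84 limit; a current Class 2 Certificate is held. But applying paragraph (h): (h) applies — the brewery is within 200 m of a designated waterway. (d) is therefore removed.
Exception (e): the facility's floor area is 4,100 m², less than the 4,350 m² limit; the wastewater is Schedule-A-only — every condition holds. But: (i) operates against (e): a current Annual Declaration is held. (j) would limit (i) — the compliance score is 19 points, meeting the 19 points threshold — but (k) sets (j) aside: (k) operates — discharge temperature exceeds 35 °C. (l) operates (the registered capacity is 570 units, under the 690 units limit), but is displaced by (m): (m) operates against (l): aggregate throughput is 900 units, under the 980 units limit. (n), which would lift (m), does not operate here — there is no General Exemption Letter in force. Exception (e) does not apply.
No exception displaces § 18.5.

Yes — Nikolai's brewery must obtain a discharge permit.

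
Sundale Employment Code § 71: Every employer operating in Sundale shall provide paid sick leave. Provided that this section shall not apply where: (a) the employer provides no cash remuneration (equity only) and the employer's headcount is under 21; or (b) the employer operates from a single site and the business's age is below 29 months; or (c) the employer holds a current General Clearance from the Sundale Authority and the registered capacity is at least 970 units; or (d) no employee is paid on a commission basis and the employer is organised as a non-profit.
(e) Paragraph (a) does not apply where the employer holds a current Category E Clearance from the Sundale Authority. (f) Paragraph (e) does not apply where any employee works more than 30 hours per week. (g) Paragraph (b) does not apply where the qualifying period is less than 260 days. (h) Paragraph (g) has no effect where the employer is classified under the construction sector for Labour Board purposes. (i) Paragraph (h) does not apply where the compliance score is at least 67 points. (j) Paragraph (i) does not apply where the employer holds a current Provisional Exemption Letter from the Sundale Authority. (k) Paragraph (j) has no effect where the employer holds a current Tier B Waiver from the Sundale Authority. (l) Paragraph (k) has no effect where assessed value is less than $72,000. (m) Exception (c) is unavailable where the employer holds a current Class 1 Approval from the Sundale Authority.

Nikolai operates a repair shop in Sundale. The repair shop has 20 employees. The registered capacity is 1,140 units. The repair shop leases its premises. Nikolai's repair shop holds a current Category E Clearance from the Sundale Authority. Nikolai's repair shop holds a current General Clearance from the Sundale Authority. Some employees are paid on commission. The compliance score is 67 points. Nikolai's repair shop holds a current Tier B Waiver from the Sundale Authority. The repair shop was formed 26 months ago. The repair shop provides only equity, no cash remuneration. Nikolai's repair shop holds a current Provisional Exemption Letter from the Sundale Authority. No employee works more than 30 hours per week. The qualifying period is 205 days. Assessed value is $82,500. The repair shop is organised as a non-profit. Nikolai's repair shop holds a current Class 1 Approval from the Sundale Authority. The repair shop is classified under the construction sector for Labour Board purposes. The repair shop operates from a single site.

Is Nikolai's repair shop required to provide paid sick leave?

Exception (a): remuneration is equity-only; the employer's headcount is 20, under the 21 limit — every condition holds. However, paragraphs (e)–(f) must be considered: (e) applies — a current Category E Clearance is held. (f) is not engaged (no employee exceeds 30 hours/week), so (e) stands. (a) is therefore removed.
Exception (b) is satisfied on its face — the employer operates from a single site; the business's age is 26 months, below the 29 months limit. Turning to paragraphs (g)–(l): (g) operates — the qualifying period is 205 days, less than the 260 days limit. (h) applies (the repair shop is classified under the construction sector), but is set aside by (i): (i) operates against (h): the compliance score is 67 points, meeting the 67 points threshold. (j) would limit (i) — a current Provisional Exemption Letter is held — but (k) sets (j) aside: (k) operates against (j): a current Tier B Waiver is held. (l) is inapplicable (assessed value is $82,500, not less than $72,000), so (k) stands. (b) is therefore removed.
All of (c)'s requirements are met (a current General Clearance is held; the registered capacity is 1,140 units, meeting the 970 units threshold). Turning to paragraph (m): (m) operates against (c): a current Class 1 Approval is held. So (c) is unavailable.
Exception (d) requires that no employee is paid on a commission basis; but some employees are paid on commission, so (d) is unavailable.
None of the exceptions is available; § 71 applies in full.

Yes — Nikolai's repair shop must provide paid sick leave.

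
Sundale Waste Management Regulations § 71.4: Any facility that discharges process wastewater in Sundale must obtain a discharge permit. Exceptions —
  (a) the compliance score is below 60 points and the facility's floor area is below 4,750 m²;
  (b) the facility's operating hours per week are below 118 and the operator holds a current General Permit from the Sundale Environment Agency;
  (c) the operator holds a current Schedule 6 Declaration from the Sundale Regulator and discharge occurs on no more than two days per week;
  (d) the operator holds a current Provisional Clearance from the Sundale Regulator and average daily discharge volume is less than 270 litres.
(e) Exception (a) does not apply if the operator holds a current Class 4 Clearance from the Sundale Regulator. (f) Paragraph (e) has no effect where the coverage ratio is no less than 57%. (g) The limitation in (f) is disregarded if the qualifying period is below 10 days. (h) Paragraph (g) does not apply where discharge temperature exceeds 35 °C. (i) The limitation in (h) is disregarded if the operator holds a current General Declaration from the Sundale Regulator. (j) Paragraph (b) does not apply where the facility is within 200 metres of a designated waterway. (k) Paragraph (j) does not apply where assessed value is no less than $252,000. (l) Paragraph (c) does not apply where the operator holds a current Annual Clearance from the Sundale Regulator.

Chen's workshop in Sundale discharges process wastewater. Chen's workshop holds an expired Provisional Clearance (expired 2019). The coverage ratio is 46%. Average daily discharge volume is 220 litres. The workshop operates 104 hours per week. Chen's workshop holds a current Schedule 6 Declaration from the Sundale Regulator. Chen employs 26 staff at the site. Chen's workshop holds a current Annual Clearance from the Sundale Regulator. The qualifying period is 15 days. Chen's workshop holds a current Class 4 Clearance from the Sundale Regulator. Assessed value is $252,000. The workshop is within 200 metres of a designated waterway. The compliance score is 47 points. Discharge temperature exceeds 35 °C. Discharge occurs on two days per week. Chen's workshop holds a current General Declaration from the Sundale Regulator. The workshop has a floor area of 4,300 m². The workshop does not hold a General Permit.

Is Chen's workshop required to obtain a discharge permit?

Yes — Chen's workshop must obtain a discharge permit.

Exception (a)'s conditions are all satisfied: the compliance score is 47 points, below the 60 points limit; the facility's floor area is 4,300 m², below the 4,750 m² limit. Turning to paragraphs (e)–(i): (e) is engaged — a current Class 4 Clearance is held. (f), which would lift (e), is not triggered — the coverage ratio is 46%, short of 57%. So (a) is unavailable.
Exception (b) requires that the operator holds a current General Permit from the Sundale Environment Agency; but no General Permit is held, so (b) is unavailable.
Exception (c) is satisfied on its face — a current Schedule 6 Declaration is held; discharge occurs on no more than two days per week. But applying paragraph (l): (l) operates against (c): a current Annual Clearance is held. So (c) is unavailable.
Exception (d) requires that the operator holds a current Provisional Clearance from the Sundale Regulator; but no current Provisional Clearance is held, so (d) is unavailable.
Every exception is unavailable, so the rule governs.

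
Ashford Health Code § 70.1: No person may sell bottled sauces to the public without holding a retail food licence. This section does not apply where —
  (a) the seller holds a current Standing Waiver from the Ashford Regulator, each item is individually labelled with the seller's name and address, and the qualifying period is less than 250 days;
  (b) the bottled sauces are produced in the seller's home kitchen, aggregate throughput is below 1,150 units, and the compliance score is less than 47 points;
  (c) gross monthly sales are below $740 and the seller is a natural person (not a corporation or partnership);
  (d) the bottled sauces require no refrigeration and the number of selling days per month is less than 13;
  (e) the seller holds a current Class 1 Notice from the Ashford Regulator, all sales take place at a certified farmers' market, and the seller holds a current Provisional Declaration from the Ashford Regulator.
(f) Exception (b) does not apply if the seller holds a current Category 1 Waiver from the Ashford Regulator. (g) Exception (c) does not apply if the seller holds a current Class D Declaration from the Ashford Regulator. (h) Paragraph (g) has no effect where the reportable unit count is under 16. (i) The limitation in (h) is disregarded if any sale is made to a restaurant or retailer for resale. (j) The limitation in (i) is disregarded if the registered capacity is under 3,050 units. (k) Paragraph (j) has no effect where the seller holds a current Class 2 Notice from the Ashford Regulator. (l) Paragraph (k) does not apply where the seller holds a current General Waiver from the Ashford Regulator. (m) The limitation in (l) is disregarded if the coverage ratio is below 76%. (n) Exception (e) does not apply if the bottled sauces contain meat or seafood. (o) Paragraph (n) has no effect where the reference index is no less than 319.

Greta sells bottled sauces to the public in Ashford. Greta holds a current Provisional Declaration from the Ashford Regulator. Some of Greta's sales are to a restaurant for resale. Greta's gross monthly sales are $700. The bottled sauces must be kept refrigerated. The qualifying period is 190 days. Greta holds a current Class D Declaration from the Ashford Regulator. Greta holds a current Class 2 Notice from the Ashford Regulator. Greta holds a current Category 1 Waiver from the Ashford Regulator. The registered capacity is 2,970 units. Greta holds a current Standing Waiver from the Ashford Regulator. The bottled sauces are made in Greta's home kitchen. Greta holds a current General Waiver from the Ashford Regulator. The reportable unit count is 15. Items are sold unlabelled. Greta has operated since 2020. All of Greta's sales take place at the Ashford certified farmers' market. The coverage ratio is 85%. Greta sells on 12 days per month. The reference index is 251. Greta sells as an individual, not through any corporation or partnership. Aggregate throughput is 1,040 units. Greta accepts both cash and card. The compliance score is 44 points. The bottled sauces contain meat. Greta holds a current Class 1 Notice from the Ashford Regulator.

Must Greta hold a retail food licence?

No — exception (c) applies; Greta is not required to hold a retail food licence.

Exception (a) fails — items are sold unlabelled.
Exception (b): the bottled sauces are home-kitchen produced; aggregate throughput is 1,040 units, below the 1,150 units limit; the compliance score is 44 points, less than the 47 points limit — every condition holds. Turning to paragraph (f): (f) operates against (b): a current Category 1 Waiver is held. So (b) is unavailable.
Exception (c) is satisfied on its face — gross monthly sales are $700, below the $740 limit; the seller is a natural person. Considering the limiting provisions: (g) would limit (c) — a current Class D Declaration is held — but (h) sets (g) aside: (h) operates against (g): the reportable unit count is 15, under the 16 limit. (i) is engaged (some sales are to a restaurant for resale), but is itself disapplied by (j): (j) applies — the registered capacity is 2,970 units, under the 3,050 units limit. (k) is triggered (a current Class 2 Notice is held), but is itself disapplied by (l): (l) is triggered — a current General Waiver is held. (m) is not triggered (the coverage ratio is 85%, not below 76%), so (l) stands. (c) remains available.
Exception (d) does not apply: the bottled sauces require refrigeration.
Exception (e)'s conditions are all satisfied: a current Class 1 Notice is held; all sales are at a certified farmers' market; a current Provisional Declaration is held. But: (n) operates — the bottled sauces contain meat. (o) is inapplicable (the reference index is 251, short of 319), so (n) stands. So (e) is unavailable.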